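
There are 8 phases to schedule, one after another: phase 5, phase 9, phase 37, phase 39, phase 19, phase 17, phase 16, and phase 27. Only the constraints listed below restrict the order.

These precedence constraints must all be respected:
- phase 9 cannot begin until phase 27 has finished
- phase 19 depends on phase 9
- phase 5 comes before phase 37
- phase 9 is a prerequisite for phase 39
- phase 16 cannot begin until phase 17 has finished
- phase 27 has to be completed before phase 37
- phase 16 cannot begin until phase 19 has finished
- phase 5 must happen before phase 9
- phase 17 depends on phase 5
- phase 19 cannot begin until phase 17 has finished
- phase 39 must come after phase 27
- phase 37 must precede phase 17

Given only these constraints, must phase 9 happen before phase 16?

Yes

Following the dependencies: phase 9 → phase 19 → phase 16.
That forces phase 9 before phase 16 in every valid schedule.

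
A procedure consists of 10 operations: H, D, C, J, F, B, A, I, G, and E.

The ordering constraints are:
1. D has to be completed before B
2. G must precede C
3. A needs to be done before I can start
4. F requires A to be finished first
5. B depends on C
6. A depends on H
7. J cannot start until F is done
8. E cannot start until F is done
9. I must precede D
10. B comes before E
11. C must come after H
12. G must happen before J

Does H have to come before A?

Tracing the constraints gives a chain: H → A.
That forces H before A in every valid schedule.

Yes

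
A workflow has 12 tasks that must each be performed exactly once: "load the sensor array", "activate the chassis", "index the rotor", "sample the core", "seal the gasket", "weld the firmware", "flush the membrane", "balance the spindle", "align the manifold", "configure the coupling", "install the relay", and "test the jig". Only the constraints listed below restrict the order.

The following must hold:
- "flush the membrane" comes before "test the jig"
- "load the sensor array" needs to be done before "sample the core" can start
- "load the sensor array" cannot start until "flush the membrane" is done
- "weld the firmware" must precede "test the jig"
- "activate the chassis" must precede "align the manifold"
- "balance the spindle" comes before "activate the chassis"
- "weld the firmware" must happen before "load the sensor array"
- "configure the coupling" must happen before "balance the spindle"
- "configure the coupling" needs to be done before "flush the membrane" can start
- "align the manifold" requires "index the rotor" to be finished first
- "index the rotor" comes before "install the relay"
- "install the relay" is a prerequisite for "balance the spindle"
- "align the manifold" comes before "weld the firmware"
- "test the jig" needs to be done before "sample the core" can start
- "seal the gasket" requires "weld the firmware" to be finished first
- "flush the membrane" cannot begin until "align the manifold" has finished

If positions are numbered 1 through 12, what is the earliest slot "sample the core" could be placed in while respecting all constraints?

11

Working backwards through the constraints from "sample the core", its full set of required predecessors is "load the sensor array", "activate the chassis", "index the rotor", "weld the firmware", "flush the membrane", "balance the spindle", "align the manifold", "configure the coupling", "install the relay", "test the jig" — 10 of them.
With 10 mandatory predecessors, the earliest "sample the core" can sit is position 10+1 = 11, and placing just those 10 first achieves it.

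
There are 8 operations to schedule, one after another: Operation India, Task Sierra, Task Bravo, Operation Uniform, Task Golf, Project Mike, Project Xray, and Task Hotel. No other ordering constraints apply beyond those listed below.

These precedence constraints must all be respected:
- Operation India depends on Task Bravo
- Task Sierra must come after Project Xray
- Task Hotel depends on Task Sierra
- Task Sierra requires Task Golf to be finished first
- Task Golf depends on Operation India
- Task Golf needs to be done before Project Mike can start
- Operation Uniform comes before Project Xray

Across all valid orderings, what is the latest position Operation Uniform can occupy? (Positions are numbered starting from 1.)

The operations that are forced after Operation Uniform, directly or by a chain of constraints, are Task Sierra, Project Xray, Task Hotel. That's 3 operations.
With 3 mandatory successors out of 8 operations total, the latest slot for Operation Uniform is 8−3 = 5, and it's reachable by doing all non-successors before Operation Uniform.

5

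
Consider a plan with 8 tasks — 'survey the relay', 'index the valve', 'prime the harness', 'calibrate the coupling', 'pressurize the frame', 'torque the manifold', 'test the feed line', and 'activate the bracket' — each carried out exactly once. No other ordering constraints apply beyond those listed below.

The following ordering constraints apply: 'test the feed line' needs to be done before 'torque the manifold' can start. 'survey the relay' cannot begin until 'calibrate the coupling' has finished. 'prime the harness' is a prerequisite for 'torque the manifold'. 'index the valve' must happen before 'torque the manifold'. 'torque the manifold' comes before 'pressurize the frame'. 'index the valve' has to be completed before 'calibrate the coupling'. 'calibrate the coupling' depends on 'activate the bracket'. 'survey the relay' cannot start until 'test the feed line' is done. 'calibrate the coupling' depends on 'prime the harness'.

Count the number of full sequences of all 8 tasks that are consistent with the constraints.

186

4 tasks have no prerequisites ('index the valve', 'prime the harness', 'test the feed line', 'activate the bracket'), so any of them could come first.
Systematically extending each partial ordering one task at a time and counting, there are 186 complete orderings.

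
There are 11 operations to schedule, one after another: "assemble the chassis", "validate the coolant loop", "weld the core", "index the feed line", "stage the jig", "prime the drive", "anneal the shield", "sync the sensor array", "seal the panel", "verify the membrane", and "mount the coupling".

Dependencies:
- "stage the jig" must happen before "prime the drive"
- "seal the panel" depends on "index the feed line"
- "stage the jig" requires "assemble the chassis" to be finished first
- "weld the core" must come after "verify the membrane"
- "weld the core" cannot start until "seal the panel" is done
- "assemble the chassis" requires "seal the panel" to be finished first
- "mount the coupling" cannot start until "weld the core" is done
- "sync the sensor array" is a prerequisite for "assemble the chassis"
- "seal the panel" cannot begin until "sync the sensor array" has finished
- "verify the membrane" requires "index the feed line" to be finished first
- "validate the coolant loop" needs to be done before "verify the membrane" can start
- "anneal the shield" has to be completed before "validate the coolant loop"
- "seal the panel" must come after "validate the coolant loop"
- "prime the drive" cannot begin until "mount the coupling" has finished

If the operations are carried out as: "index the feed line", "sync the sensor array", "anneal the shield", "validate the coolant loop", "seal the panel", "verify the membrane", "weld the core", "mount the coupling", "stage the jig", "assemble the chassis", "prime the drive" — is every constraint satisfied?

No

In the proposed order, "stage the jig" appears before "assemble the chassis".
That contradicts the constraint that "assemble the chassis" must precede "stage the jig".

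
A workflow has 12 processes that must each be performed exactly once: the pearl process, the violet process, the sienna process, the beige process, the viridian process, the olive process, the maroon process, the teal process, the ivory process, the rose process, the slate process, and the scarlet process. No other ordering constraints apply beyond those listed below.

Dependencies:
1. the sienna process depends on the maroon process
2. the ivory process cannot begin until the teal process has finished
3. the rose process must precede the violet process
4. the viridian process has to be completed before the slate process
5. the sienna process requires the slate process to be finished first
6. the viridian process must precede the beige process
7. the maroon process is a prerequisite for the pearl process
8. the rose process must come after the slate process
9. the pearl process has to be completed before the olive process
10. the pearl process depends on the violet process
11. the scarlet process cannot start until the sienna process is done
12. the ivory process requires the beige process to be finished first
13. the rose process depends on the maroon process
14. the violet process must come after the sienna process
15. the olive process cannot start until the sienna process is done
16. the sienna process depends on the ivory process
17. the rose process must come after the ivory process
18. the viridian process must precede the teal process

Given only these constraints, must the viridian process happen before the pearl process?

There is a constraint chain the viridian process → the slate process → the rose process → the violet process → the pearl process.
So the viridian process must precede the pearl process in any valid ordering.

Yes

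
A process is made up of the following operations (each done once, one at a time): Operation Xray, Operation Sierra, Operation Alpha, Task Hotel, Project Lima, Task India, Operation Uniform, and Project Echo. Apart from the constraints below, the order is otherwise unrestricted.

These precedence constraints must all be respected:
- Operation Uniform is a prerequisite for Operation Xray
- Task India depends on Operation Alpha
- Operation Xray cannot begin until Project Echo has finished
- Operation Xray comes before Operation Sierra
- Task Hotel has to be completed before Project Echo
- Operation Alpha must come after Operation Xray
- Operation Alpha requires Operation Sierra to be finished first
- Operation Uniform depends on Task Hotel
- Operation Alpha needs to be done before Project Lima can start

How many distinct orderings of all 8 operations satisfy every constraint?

Task Hotel is the only operation with nothing required before it, so every ordering starts there.
Systematically extending each partial ordering one operation at a time and counting, there are 4 complete orderings.

4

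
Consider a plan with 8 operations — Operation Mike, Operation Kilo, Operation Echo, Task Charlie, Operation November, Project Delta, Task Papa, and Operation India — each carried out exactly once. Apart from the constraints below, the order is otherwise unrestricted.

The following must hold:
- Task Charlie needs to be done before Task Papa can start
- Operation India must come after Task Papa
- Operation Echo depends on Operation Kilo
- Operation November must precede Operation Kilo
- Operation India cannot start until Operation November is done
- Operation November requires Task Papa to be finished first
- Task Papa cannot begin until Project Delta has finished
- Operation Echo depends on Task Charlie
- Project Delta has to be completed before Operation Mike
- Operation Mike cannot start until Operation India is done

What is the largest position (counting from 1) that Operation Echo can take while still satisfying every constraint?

8

No constraint forces any operation after Operation Echo, so it can be placed last, in position 8.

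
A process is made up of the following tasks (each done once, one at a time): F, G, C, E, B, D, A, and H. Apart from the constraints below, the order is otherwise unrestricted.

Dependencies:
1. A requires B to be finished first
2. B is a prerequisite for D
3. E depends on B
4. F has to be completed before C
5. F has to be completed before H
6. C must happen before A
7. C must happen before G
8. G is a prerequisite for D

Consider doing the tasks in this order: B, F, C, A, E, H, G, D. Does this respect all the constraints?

Checking each listed constraint against this order: for instance, B is in position 1 and D in position 8, so that constraint holds — and the remaining constraints check out the same way.

Yes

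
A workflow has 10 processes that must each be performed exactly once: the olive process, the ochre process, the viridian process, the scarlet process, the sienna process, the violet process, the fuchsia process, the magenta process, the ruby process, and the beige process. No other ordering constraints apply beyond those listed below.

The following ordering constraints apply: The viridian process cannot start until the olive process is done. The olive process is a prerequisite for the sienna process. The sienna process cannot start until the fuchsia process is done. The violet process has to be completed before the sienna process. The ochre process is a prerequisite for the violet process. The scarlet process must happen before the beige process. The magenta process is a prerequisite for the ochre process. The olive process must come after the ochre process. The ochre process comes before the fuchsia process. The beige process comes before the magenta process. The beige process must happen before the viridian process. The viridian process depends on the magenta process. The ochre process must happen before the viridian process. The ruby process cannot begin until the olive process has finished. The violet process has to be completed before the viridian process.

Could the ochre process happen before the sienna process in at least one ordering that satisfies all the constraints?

Yes

Every valid ordering already has the ochre process before the sienna process (the constraints require it), so in particular at least one does.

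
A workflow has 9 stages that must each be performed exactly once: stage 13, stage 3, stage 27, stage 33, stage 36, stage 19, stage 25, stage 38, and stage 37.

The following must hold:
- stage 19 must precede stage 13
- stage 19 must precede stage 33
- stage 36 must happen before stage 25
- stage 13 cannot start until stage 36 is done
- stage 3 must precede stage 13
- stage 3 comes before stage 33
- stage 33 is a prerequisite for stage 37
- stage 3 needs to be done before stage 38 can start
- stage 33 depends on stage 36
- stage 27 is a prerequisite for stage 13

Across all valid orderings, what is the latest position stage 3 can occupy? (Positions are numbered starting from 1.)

Every stage that must follow stage 3 has to come after it. Tracing all chains starting from stage 3, those stages are: stage 13, stage 33, stage 38, stage 37 — 4 in total.
With 4 mandatory successors out of 9 stages total, the latest slot for stage 3 is 9−4 = 5, and it's reachable by doing all non-successors before stage 3.

5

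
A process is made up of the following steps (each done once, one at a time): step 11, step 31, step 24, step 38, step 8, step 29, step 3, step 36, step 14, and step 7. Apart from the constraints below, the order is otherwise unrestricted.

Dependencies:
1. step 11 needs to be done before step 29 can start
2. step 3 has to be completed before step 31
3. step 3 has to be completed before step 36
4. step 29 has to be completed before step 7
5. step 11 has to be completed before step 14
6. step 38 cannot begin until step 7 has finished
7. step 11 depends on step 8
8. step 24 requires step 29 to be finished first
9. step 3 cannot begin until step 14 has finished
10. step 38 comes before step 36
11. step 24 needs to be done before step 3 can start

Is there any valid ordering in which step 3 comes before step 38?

Yes

The constraints leave step 3 and step 38 unordered relative to each other; nothing requires step 38 earlier.
That means at least one valid schedule has step 3 before step 38.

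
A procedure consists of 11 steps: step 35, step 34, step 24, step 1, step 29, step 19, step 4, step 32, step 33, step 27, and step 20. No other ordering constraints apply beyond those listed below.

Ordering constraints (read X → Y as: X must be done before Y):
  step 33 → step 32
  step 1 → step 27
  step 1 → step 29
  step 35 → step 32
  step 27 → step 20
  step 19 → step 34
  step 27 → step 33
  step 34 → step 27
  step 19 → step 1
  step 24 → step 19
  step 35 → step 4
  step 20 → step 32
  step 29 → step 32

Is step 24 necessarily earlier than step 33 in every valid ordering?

Tracing the constraints gives a chain: step 24 → step 19 → step 34 → step 27 → step 33.
Hence step 24 necessarily comes before step 33.

Yes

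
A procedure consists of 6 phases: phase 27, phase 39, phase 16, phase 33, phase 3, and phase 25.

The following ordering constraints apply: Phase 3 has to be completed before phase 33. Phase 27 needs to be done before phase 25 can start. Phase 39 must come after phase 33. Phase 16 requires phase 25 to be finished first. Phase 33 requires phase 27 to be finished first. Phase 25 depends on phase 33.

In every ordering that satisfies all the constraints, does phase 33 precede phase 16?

Yes

There is a constraint chain phase 33 → phase 25 → phase 16.
So phase 33 must precede phase 16 in any valid ordering.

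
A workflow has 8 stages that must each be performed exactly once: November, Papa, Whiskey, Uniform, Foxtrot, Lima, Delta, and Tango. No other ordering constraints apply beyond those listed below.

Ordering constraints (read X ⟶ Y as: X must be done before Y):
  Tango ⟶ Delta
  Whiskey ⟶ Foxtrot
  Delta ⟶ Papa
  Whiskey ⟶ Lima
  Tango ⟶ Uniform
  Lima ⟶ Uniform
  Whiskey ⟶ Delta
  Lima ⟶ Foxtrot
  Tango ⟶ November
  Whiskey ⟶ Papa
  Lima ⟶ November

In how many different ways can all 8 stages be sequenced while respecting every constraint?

252

The stages with no prerequisites are Whiskey, Tango; any of them can be placed first.
Counting all ways to extend the partial order to a total order gives 252.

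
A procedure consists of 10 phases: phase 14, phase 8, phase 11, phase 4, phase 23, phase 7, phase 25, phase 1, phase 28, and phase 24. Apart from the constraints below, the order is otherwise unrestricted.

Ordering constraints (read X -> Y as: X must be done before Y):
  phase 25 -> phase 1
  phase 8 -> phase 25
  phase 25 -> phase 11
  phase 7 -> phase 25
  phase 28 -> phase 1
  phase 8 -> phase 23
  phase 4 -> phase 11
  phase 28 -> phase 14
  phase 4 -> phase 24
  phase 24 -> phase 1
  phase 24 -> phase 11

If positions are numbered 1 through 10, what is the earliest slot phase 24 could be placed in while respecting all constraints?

2

The only phase forced before phase 24 (directly or transitively) is phase 4.
So at minimum 1 phase comes before phase 24, putting phase 24 no earlier than position 2. That position is achievable by scheduling exactly that predecessor first.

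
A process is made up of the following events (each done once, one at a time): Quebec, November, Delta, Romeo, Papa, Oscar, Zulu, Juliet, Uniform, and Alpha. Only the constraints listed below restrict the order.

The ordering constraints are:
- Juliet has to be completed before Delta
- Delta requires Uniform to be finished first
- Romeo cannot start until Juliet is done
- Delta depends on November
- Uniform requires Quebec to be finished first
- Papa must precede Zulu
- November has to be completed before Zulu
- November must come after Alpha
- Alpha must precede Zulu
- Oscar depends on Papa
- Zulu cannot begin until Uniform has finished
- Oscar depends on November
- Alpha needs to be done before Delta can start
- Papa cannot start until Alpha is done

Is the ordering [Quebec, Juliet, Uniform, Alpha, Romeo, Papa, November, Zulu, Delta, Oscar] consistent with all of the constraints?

Every stated constraint is respected: Juliet sits at position 2, ahead of Delta at position 9, and each of the other listed pairs likewise has the predecessor earlier in the sequence.

Yes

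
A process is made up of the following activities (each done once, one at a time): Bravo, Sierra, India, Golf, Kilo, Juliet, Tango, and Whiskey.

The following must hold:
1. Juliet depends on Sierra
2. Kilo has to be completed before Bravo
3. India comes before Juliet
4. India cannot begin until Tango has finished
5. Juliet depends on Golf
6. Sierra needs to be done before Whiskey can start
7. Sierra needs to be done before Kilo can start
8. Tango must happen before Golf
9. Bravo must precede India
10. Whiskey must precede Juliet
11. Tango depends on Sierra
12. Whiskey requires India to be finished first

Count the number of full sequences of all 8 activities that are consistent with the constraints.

Only Sierra has no prerequisites, so it must go first.
Enumerating by repeatedly choosing an available activity (one whose prerequisites are all placed) gives 12 distinct complete orderings.

12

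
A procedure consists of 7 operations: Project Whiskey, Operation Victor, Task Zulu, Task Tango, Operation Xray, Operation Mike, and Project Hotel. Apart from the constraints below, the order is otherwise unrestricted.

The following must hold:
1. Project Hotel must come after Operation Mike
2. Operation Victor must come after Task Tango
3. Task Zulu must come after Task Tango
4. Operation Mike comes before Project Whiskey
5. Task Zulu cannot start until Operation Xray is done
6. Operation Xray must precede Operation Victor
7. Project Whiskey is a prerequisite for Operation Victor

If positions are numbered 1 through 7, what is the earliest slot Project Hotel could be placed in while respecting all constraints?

2

Working backwards through the constraints from Project Hotel, its only required predecessor is Operation Mike.
With 1 mandatory predecessor, the earliest Project Hotel can sit is position 1+1 = 2, and placing just that one first achieves it.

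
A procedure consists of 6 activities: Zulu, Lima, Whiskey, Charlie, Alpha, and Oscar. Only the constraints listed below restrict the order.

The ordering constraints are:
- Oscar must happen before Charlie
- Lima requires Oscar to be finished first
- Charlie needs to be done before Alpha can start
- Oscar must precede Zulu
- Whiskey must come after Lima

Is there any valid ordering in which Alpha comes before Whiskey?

Nothing in the constraints forces Whiskey before Alpha — there is no chain from Whiskey to Alpha.
That means at least one valid schedule has Alpha before Whiskey.

Yes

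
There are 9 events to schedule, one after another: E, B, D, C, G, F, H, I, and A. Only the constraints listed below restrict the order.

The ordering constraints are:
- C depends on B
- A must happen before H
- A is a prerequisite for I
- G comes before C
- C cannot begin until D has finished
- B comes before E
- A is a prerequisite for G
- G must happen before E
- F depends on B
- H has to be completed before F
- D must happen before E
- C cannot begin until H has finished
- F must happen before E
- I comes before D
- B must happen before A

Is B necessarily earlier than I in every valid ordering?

Chaining the stated constraints: B → A → I.
Hence B necessarily comes before I.

Yes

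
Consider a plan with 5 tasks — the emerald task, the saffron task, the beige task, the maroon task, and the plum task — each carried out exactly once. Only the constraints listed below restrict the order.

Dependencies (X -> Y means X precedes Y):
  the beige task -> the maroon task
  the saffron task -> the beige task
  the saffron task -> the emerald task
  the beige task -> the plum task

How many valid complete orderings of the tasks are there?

Only the saffron task has no prerequisites, so it must go first.
Enumerating by repeatedly choosing an available task (one whose prerequisites are all placed) gives 8 distinct complete orderings.

8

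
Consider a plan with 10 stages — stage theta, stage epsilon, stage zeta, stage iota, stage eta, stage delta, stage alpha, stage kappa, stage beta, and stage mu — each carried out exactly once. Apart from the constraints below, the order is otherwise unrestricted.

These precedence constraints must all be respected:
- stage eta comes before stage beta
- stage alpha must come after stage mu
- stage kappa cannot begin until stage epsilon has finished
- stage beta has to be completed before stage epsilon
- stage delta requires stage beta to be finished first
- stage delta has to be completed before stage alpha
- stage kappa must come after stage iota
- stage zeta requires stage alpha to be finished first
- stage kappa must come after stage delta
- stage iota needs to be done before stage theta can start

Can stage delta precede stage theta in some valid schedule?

Nothing in the constraints forces stage theta before stage delta — there is no chain from stage theta to stage delta.
So a valid ordering placing stage delta earlier than stage theta exists.

Yes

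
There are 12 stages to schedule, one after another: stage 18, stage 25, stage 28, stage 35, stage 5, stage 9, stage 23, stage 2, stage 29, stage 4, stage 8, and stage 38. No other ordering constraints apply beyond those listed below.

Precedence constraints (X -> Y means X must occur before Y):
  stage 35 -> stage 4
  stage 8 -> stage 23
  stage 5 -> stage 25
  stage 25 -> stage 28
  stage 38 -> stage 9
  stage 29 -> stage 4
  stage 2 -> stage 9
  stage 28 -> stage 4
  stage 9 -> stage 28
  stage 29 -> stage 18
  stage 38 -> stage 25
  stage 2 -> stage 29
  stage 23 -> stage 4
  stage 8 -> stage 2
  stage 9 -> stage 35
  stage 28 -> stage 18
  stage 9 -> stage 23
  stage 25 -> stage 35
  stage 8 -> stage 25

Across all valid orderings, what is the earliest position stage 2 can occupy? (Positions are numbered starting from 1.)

Working backwards through the constraints from stage 2, its only required predecessor is stage 8.
So at minimum 1 stage comes before stage 2, putting stage 2 no earlier than position 2. That position is achievable by scheduling exactly that predecessor first.

2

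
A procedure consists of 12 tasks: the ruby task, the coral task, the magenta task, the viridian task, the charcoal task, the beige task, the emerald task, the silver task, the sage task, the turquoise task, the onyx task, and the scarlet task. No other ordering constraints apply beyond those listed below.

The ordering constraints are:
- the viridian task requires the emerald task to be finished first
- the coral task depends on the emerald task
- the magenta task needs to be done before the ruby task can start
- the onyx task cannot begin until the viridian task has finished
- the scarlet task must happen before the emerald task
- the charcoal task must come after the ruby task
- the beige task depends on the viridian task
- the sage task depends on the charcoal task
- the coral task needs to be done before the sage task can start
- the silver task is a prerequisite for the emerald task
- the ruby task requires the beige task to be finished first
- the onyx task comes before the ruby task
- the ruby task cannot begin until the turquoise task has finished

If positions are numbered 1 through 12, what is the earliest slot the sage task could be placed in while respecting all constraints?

12

The tasks that are forced before the sage task, directly or transitively, are the ruby task, the coral task, the magenta task, the viridian task, the charcoal task, the beige task, the emerald task, the silver task, the turquoise task, the onyx task, the scarlet task. That's 11 tasks.
With 11 mandatory predecessors, the earliest the sage task can sit is position 11+1 = 12, and placing just those 11 first achieves it.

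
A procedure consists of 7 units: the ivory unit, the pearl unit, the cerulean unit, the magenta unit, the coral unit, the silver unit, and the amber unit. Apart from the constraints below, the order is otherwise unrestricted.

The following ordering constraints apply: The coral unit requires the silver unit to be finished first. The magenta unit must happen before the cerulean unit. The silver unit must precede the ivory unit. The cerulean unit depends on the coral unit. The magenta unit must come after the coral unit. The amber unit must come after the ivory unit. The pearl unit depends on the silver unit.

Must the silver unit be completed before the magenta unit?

There is a constraint chain the silver unit → the coral unit → the magenta unit.
Hence the silver unit necessarily comes before the magenta unit.

Yes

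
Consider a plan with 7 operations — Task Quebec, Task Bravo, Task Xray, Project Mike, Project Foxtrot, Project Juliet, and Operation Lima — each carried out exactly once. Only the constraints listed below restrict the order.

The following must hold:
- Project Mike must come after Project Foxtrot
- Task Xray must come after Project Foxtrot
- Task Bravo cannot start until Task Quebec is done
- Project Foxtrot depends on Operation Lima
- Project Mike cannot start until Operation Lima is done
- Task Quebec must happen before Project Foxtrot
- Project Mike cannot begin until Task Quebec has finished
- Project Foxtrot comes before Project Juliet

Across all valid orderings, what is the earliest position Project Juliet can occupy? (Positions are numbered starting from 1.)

The operations that are forced before Project Juliet, directly or transitively, are Task Quebec, Project Foxtrot, Operation Lima. That's 3 operations.
So at minimum 3 operations come before Project Juliet, putting Project Juliet no earlier than position 4. That position is achievable by scheduling exactly those predecessors first.

4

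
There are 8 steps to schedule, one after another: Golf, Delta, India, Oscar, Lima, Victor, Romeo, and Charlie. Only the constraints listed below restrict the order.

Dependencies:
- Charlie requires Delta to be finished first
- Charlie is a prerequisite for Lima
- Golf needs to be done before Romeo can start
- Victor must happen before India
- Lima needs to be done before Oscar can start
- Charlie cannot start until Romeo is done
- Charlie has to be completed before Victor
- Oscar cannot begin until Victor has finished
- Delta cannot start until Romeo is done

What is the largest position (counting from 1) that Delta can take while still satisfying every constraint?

3

The steps that are forced after Delta, directly or by a chain of constraints, are India, Oscar, Lima, Victor, Charlie. That's 5 steps.
With 5 mandatory successors out of 8 steps total, the latest slot for Delta is 8−5 = 3, and it's reachable by doing all non-successors before Delta.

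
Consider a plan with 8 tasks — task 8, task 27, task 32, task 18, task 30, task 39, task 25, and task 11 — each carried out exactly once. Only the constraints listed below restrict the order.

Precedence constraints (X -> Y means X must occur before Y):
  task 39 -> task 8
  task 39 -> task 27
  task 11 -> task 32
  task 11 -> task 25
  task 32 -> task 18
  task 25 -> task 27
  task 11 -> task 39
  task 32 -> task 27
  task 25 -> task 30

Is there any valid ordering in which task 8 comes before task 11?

The constraints give a chain task 11 → task 39 → task 8, which forces task 11 before task 8.
Hence task 8 can never be scheduled before task 11.

No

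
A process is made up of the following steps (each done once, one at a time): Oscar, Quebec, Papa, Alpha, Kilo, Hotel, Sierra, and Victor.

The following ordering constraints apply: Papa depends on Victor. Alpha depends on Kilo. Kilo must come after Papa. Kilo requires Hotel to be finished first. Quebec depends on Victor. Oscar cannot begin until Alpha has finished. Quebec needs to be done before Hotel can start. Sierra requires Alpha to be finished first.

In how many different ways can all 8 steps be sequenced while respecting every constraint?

Only Victor has no prerequisites, so it must go first.
Enumerating by repeatedly choosing an available step (one whose prerequisites are all placed) gives 6 distinct complete orderings.

6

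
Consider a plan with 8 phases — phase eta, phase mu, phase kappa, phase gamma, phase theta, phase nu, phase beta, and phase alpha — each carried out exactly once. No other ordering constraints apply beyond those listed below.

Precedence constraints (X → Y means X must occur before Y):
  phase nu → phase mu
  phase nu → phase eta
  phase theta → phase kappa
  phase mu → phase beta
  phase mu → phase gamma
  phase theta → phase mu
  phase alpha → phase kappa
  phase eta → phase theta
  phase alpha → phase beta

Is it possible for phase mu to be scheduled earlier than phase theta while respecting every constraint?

No

Following phase theta → phase mu, phase theta must precede phase mu in every valid ordering.
So no valid ordering can have phase mu before phase theta.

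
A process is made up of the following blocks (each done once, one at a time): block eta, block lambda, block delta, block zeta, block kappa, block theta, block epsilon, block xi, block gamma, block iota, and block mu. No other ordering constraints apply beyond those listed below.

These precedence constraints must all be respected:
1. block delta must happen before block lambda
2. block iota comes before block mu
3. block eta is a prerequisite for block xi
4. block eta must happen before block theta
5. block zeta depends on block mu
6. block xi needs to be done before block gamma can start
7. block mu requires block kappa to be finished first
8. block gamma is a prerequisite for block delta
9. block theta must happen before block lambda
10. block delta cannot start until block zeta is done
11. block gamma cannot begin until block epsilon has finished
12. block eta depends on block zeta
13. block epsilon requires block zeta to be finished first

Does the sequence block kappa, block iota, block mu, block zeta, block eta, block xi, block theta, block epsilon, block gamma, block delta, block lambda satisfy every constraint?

Checking each listed constraint against this order: for instance, block zeta is in position 4 and block delta in position 10, so that constraint holds — and the remaining constraints check out the same way.

Yes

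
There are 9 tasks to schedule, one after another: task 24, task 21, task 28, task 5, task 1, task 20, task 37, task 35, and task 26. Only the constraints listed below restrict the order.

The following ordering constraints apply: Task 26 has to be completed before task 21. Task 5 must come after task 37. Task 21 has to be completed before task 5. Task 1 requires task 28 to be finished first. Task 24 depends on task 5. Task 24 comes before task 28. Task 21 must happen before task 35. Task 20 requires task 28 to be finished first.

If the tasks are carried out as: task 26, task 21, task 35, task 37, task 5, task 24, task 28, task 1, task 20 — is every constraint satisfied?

Every stated constraint is respected: task 21 sits at position 2, ahead of task 5 at position 5, and each of the other listed pairs likewise has the predecessor earlier in the sequence.

Yes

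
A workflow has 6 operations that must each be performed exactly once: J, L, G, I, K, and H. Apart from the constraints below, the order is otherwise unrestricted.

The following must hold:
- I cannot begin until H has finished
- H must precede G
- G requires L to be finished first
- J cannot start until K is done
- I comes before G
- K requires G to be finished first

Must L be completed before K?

Yes

Chaining the stated constraints: L → G → K.
So L must precede K in any valid ordering.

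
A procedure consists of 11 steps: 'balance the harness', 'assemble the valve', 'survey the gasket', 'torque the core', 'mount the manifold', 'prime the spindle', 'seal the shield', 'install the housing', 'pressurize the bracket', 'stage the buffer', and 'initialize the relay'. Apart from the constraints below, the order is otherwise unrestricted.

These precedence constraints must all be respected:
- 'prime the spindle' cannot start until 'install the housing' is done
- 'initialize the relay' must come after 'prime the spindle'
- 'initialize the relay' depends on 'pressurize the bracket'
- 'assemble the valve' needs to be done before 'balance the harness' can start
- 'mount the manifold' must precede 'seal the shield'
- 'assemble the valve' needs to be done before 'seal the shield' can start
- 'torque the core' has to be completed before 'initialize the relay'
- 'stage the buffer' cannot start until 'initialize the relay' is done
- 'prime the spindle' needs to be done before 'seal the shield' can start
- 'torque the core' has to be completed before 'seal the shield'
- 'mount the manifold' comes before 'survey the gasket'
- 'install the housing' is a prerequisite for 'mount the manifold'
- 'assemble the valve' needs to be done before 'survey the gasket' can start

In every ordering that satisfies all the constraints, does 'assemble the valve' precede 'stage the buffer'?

No

Nothing in the constraints links 'assemble the valve' and 'stage the buffer'; they are unordered relative to each other.
So 'assemble the valve' can come before 'stage the buffer' or after — it is not forced.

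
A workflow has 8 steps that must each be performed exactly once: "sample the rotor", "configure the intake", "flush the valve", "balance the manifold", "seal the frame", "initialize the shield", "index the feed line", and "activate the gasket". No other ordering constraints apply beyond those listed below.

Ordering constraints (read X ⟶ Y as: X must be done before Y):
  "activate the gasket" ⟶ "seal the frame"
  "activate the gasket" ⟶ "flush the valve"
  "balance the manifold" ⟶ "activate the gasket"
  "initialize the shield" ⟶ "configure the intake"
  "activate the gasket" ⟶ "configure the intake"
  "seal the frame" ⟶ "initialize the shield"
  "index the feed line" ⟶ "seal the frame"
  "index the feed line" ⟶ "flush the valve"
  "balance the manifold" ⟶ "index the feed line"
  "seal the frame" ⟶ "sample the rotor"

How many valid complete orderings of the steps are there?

Only "balance the manifold" has no prerequisites, so it must go first.
Enumerating by repeatedly choosing an available step (one whose prerequisites are all placed) gives 30 distinct complete orderings.

30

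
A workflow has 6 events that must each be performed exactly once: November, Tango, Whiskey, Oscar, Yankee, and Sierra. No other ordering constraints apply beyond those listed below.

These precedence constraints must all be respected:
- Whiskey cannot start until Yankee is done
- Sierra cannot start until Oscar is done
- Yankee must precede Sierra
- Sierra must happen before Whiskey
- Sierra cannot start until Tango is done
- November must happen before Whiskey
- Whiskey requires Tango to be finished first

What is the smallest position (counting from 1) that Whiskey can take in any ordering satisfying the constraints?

6

Working backwards through the constraints from Whiskey, its full set of required predecessors is November, Tango, Oscar, Yankee, Sierra — 5 of them.
With 5 mandatory predecessors, the earliest Whiskey can sit is position 5+1 = 6, and placing just those 5 first achieves it.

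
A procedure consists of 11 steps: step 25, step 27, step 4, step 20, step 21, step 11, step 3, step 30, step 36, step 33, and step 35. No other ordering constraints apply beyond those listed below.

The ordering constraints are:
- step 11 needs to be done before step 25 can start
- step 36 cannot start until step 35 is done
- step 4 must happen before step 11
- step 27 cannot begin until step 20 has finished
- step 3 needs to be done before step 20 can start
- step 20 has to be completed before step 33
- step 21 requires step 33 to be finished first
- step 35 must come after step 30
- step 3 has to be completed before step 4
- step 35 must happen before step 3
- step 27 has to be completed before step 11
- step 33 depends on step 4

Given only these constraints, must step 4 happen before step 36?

Step 4 and step 36 are not related by any chain of constraints.
So step 4 can come before step 36 or after — it is not forced.

No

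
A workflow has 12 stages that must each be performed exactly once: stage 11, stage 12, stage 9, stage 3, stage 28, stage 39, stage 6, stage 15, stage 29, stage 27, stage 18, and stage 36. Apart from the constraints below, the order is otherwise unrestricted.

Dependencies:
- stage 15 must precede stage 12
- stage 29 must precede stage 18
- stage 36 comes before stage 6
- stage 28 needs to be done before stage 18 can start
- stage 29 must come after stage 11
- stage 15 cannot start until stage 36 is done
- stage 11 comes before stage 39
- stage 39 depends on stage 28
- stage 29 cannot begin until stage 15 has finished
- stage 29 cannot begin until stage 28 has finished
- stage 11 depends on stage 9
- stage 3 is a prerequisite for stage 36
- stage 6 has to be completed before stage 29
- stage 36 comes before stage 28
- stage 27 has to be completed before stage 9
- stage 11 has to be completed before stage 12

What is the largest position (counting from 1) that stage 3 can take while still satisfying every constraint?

4

Every stage that must follow stage 3 has to come after it. Tracing all chains starting from stage 3, those stages are: stage 12, stage 28, stage 39, stage 6, stage 15, stage 29, stage 18, stage 36 — 8 in total.
With 8 mandatory successors out of 12 stages total, the latest slot for stage 3 is 12−8 = 4, and it's reachable by doing all non-successors before stage 3.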